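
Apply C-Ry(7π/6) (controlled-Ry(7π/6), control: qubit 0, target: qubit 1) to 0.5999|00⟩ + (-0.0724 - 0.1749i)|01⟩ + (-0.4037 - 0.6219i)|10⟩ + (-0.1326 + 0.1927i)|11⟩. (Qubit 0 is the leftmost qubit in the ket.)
0.5999|00⟩ + (-0.0724 - 0.1749i)|01⟩ + (0.2326 - 0.02517i)|10⟩ + (-0.3556 - 0.6506i)|11⟩

C-Ry(7π/6) leaves the control-|0⟩ kets |00⟩, |01⟩ unchanged and applies Ry(7π/6) to qubit 1 on the control-|1⟩ pair (|10⟩, |11⟩).
Ry(7π/6) = [[cos(θ/2), −sin(θ/2)], [sin(θ/2), cos(θ/2)]]; θ = 7π/6, cos(θ/2) ≈ -0.258819, sin(θ/2) ≈ 0.965926.
With a = amp(|10⟩) = (-0.4037 - 0.6219i) and b = amp(|11⟩) = (-0.1326 + 0.1927i):
new amp(|10⟩) = (-0.258819)·a + (-0.965926)·b = (0.2326 - 0.02517i)
new amp(|11⟩) = (0.965926)·a + (-0.258819)·b = (-0.3556 - 0.6506i)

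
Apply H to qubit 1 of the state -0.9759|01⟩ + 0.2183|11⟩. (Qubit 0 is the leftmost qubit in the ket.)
-0.6901|00⟩ + 0.6901|01⟩ + 0.1544|10⟩ - 0.1544|11⟩

H on qubit 1 mixes each pair of kets that differ only in qubit 1: amplitudes (a, b) of (|…0…⟩, |…1…⟩) become ((a + b)/√2, (a − b)/√2). Kets absent from the input have amplitude 0.
(|00⟩, |01⟩): (a, b) = (0, -0.9759) → (-0.6901, 0.6901)
(|10⟩, |11⟩): (a, b) = (0, 0.2183) → (0.1544, -0.1544)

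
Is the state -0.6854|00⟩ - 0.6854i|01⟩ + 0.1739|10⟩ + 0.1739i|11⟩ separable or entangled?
Separable

Writing the state as a|00⟩ + b|01⟩ + c|10⟩ + d|11⟩, it is a product state iff ad − bc = 0.
Here (a, b, c, d) = (-0.6854, -0.6854i, 0.1739, 0.1739i): ad − bc = (-0.6854)(0.1739i) − (-0.6854i)(0.1739) = 0, so the state is separable.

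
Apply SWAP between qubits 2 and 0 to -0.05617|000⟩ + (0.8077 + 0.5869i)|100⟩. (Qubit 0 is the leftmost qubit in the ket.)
-0.05617|000⟩ + (0.8077 + 0.5869i)|001⟩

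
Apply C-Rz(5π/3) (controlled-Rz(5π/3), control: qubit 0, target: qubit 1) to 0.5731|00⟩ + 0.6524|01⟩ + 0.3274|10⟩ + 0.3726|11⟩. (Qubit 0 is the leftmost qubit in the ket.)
0.5731|00⟩ + 0.6524|01⟩ + (-0.2835 - 0.1637i)|10⟩ + (-0.3227 + 0.1863i)|11⟩

C-Rz(5π/3) leaves the control-|0⟩ kets |00⟩, |01⟩ unchanged and applies Rz(5π/3) to qubit 1 on the control-|1⟩ pair (|10⟩, |11⟩).
Rz(5π/3) = [[e^(−iθ/2), 0], [0, e^(iθ/2)]] with e^(±iθ/2) = cos(θ/2) ± i·sin(θ/2); θ = 5π/3, cos(θ/2) ≈ -0.866025, sin(θ/2) ≈ 0.5.
With a = amp(|10⟩) = 0.3274 and b = amp(|11⟩) = 0.3726:
new amp(|10⟩) = (-0.866025 - 0.5i)·a = (-0.2835 - 0.1637i)
new amp(|11⟩) = (-0.866025 + 0.5i)·b = (-0.3227 + 0.1863i)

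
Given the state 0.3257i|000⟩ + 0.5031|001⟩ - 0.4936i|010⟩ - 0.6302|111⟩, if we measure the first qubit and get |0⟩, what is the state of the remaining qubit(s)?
0.4195i|00⟩ + 0.648|01⟩ - 0.6357i|10⟩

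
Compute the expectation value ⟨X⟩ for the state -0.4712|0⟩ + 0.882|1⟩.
-0.8312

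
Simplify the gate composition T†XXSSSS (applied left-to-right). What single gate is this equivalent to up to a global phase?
T†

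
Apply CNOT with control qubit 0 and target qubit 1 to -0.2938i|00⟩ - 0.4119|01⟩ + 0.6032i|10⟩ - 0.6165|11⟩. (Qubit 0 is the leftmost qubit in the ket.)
-0.2938i|00⟩ - 0.4119|01⟩ - 0.6165|10⟩ + 0.6032i|11⟩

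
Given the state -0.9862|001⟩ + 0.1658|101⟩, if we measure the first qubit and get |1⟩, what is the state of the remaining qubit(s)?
|01⟩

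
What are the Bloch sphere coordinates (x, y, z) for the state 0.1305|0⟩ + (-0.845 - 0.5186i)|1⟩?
(-0.2205, -0.1354, -0.9659)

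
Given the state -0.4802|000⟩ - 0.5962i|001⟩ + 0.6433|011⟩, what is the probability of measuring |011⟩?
0.4138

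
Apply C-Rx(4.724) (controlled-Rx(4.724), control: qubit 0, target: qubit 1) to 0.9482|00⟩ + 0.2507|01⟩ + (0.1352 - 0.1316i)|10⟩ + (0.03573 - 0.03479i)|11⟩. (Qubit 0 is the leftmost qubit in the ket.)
0.9482|00⟩ + 0.2507|01⟩ + (-0.1206 + 0.06848i)|10⟩ + (-0.1179 - 0.0703i)|11⟩

C-Rx(4.724) leaves the control-|0⟩ kets |00⟩, |01⟩ unchanged and applies Rx(4.724) to qubit 1 on the control-|1⟩ pair (|10⟩, |11⟩).
Rx(4.724) = [[cos(θ/2), −i·sin(θ/2)], [−i·sin(θ/2), cos(θ/2)]]; θ = 4.724, cos(θ/2) ≈ -0.7112, sin(θ/2) ≈ 0.70299.
With a = amp(|10⟩) = (0.1352 - 0.1316i) and b = amp(|11⟩) = (0.03573 - 0.03479i):
new amp(|10⟩) = (-0.7112)·a + (-0.70299i)·b = (-0.1206 + 0.06848i)
new amp(|11⟩) = (-0.70299i)·a + (-0.7112)·b = (-0.1179 - 0.0703i)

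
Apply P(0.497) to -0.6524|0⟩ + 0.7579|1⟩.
-0.6524|0⟩ + (0.6662 + 0.3614i)|1⟩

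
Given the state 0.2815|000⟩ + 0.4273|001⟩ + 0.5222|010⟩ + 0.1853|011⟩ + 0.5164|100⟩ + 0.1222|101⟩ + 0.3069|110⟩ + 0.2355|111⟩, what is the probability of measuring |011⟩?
0.03434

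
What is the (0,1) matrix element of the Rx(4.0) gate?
-0.9093i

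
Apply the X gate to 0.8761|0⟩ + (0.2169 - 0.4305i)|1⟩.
(0.2169 - 0.4305i)|0⟩ + 0.8761|1⟩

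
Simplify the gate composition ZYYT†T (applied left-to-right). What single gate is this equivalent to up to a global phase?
Z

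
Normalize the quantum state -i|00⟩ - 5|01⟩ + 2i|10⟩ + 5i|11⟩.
-0.1348i|00⟩ - 0.6742|01⟩ + 0.2697i|10⟩ + 0.6742i|11⟩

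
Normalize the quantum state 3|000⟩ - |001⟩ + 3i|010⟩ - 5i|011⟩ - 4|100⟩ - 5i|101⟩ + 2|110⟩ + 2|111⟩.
0.3111|000⟩ - 0.1037|001⟩ + 0.3111i|010⟩ - 0.5185i|011⟩ - 0.4148|100⟩ - 0.5185i|101⟩ + 0.2074|110⟩ + 0.2074|111⟩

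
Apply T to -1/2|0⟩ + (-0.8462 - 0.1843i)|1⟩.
-1/2|0⟩ + (-0.468 - 0.7287i)|1⟩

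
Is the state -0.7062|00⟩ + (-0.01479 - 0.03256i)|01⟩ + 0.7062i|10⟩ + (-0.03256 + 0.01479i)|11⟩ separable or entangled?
Separable

Writing the state as a|00⟩ + b|01⟩ + c|10⟩ + d|11⟩, it is a product state iff ad − bc = 0.
Here (a, b, c, d) = (-0.7062, (-0.01479 - 0.03256i), 0.7062i, (-0.03256 + 0.01479i)): ad − bc = (-0.7062)(-0.03256 + 0.01479i) − (-0.01479 - 0.03256i)(0.7062i) = 0, so the state is separable.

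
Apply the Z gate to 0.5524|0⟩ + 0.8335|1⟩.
0.5524|0⟩ - 0.8335|1⟩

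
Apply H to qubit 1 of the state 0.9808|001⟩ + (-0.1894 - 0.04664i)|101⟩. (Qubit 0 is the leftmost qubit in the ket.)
0.6935|001⟩ + 0.6935|011⟩ + (-0.1339 - 0.03298i)|101⟩ + (-0.1339 - 0.03298i)|111⟩

H on qubit 1 mixes each pair of kets that differ only in qubit 1: amplitudes (a, b) of (|…0…⟩, |…1…⟩) become ((a + b)/√2, (a − b)/√2). Kets absent from the input have amplitude 0.
(|001⟩, |011⟩): (a, b) = (0.9808, 0) → (0.6935, 0.6935)
(|101⟩, |111⟩): (a, b) = ((-0.1894 - 0.04664i), 0) → ((-0.1339 - 0.03298i), (-0.1339 - 0.03298i))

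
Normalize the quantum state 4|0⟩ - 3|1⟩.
0.8|0⟩ - 0.6|1⟩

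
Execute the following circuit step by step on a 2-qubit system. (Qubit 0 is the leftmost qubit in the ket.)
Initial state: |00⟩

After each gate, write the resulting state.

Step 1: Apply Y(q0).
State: i|10⟩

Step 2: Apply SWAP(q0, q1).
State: i|01⟩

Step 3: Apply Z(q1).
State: -i|01⟩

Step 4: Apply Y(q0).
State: |11⟩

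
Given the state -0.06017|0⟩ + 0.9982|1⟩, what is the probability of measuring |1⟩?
0.9964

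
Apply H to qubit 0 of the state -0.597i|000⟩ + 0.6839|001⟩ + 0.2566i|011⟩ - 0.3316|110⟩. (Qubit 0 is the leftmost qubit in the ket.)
-0.4221i|000⟩ + 0.4836|001⟩ - 0.2345|010⟩ + 0.1814i|011⟩ - 0.4221i|100⟩ + 0.4836|101⟩ + 0.2345|110⟩ + 0.1814i|111⟩

H on qubit 0 mixes each pair of kets that differ only in qubit 0: amplitudes (a, b) of (|…0…⟩, |…1…⟩) become ((a + b)/√2, (a − b)/√2). Kets absent from the input have amplitude 0.
(|000⟩, |100⟩): (a, b) = (-0.597i, 0) → (-0.4221i, -0.4221i)
(|001⟩, |101⟩): (a, b) = (0.6839, 0) → (0.4836, 0.4836)
(|010⟩, |110⟩): (a, b) = (0, -0.3316) → (-0.2345, 0.2345)
(|011⟩, |111⟩): (a, b) = (0.2566i, 0) → (0.1814i, 0.1814i)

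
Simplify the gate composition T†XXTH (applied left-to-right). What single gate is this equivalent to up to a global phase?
H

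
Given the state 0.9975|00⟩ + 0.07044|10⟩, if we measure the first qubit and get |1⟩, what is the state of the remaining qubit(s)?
|0⟩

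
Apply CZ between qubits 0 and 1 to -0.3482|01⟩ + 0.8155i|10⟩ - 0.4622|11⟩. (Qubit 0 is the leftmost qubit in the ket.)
-0.3482|01⟩ + 0.8155i|10⟩ + 0.4622|11⟩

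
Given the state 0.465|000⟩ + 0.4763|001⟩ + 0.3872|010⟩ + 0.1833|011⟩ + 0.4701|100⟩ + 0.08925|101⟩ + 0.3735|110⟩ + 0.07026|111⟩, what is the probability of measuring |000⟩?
0.2162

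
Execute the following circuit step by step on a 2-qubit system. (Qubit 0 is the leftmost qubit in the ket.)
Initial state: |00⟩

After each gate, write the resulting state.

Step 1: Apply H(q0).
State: 1/√2|00⟩ + 1/√2|10⟩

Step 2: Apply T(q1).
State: 1/√2|00⟩ + 1/√2|10⟩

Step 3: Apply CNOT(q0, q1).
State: 1/√2|00⟩ + 1/√2|11⟩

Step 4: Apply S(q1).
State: 1/√2|00⟩ + (1/√2)i|11⟩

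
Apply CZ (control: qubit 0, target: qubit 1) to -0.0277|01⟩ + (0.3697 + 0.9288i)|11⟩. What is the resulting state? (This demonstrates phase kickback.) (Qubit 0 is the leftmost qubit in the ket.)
-0.0277|01⟩ + (-0.3697 - 0.9288i)|11⟩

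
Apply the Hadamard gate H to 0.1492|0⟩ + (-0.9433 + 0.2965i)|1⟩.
(-0.5615 + 0.2097i)|0⟩ + (0.7725 - 0.2097i)|1⟩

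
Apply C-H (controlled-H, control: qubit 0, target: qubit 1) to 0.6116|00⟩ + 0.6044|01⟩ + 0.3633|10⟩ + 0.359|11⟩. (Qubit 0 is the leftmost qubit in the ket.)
0.6116|00⟩ + 0.6044|01⟩ + 0.5107|10⟩ + 0.003041|11⟩

C-H leaves the control-|0⟩ kets |00⟩, |01⟩ unchanged and applies H to qubit 1 on the control-|1⟩ pair (|10⟩, |11⟩).
H = [[1/√2, 1/√2], [1/√2, -1/√2]].
With a = amp(|10⟩) = 0.3633 and b = amp(|11⟩) = 0.359:
new amp(|10⟩) = (1/√2)·a + (1/√2)·b = 0.5107
new amp(|11⟩) = (1/√2)·a + (-1/√2)·b = 0.003041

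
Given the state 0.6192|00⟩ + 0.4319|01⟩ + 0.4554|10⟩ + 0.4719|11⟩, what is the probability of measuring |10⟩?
0.2074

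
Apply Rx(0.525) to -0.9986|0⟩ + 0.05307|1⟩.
(-0.9644 - 0.01377i)|0⟩ + (0.05125 + 0.2591i)|1⟩

Rx(0.525) = [[cos(θ/2), −i·sin(θ/2)], [−i·sin(θ/2), cos(θ/2)]]; θ = 0.525, cos(θ/2) ≈ 0.965744, sin(θ/2) ≈ 0.259496.
With a = amp(|0⟩) = -0.9986 and b = amp(|1⟩) = 0.05307:
new amp(|0⟩) = (0.965744)·a + (-0.259496i)·b = (-0.9644 - 0.01377i)
new amp(|1⟩) = (-0.259496i)·a + (0.965744)·b = (0.05125 + 0.2591i)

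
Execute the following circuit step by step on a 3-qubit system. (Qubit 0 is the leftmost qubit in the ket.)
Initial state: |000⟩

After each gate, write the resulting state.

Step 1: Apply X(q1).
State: |010⟩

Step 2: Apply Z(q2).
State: |010⟩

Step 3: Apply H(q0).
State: 1/√2|010⟩ + 1/√2|110⟩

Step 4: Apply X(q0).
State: 1/√2|010⟩ + 1/√2|110⟩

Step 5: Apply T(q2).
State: 1/√2|010⟩ + 1/√2|110⟩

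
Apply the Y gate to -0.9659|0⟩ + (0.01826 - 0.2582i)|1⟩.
(-0.2582 - 0.01826i)|0⟩ - 0.9659i|1⟩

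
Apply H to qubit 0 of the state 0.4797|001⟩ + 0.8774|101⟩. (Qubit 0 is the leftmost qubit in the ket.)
0.9596|001⟩ - 0.2812|101⟩

H on qubit 0 mixes each pair of kets that differ only in qubit 0: amplitudes (a, b) of (|…0…⟩, |…1…⟩) become ((a + b)/√2, (a − b)/√2). Kets absent from the input have amplitude 0.
(|001⟩, |101⟩): (a, b) = (0.4797, 0.8774) → (0.9596, -0.2812)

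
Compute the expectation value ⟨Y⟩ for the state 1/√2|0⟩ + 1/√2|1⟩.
0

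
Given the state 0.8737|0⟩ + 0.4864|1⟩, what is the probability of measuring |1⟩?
0.2366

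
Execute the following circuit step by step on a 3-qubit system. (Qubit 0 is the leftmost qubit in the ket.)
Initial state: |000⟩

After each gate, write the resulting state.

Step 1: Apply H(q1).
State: 1/√2|000⟩ + 1/√2|010⟩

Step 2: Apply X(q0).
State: 1/√2|100⟩ + 1/√2|110⟩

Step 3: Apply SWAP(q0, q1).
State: 1/√2|010⟩ + 1/√2|110⟩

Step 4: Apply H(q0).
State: |010⟩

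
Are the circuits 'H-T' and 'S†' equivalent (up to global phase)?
No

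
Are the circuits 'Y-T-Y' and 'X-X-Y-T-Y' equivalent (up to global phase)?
Yes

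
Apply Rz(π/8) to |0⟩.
(0.9808 - 0.1951i)|0⟩

Rz(π/8) = [[e^(−iθ/2), 0], [0, e^(iθ/2)]] with e^(±iθ/2) = cos(θ/2) ± i·sin(θ/2); θ = π/8, cos(θ/2) ≈ 0.980785, sin(θ/2) ≈ 0.19509.
With a = amp(|0⟩) = 1 and b = amp(|1⟩) = 0:
new amp(|0⟩) = (0.980785 - 0.19509i)·a = (0.9808 - 0.1951i)
new amp(|1⟩) = (0.980785 + 0.19509i)·b = 0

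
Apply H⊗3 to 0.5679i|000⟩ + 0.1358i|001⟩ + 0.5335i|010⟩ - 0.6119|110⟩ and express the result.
(-0.2163 + 0.4374i)|000⟩ + (-0.2163 + 0.3414i)|001⟩ + (0.2163 + 0.06017i)|010⟩ + (0.2163 - 0.03585i)|011⟩ + (0.2163 + 0.4374i)|100⟩ + (0.2163 + 0.3414i)|101⟩ + (-0.2163 + 0.06017i)|110⟩ + (-0.2163 - 0.03585i)|111⟩

H⊗3 gives amp(|y⟩) = (1/2√2) Σ_x (−1)^(x·y) amp(|x⟩), where x·y is the number of positions in which both x and y have a 1.
|000⟩: (0.5679i + 0.1358i + 0.5335i - 0.6119)/(2√2) = (-0.2163 + 0.4374i)
|001⟩: (0.5679i - 0.1358i + 0.5335i - 0.6119)/(2√2) = (-0.2163 + 0.3414i)
|010⟩: (0.5679i + 0.1358i - 0.5335i + 0.6119)/(2√2) = (0.2163 + 0.06017i)
|011⟩: (0.5679i - 0.1358i - 0.5335i + 0.6119)/(2√2) = (0.2163 - 0.03585i)
|100⟩: (0.5679i + 0.1358i + 0.5335i + 0.6119)/(2√2) = (0.2163 + 0.4374i)
|101⟩: (0.5679i - 0.1358i + 0.5335i + 0.6119)/(2√2) = (0.2163 + 0.3414i)
|110⟩: (0.5679i + 0.1358i - 0.5335i - 0.6119)/(2√2) = (-0.2163 + 0.06017i)
|111⟩: (0.5679i - 0.1358i - 0.5335i - 0.6119)/(2√2) = (-0.2163 - 0.03585i)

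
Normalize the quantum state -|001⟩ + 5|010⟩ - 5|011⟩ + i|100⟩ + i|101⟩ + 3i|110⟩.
-0.127|001⟩ + 0.635|010⟩ - 0.635|011⟩ + 0.127i|100⟩ + 0.127i|101⟩ + 0.381i|110⟩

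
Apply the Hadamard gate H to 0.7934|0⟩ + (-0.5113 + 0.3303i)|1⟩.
(0.1995 + 0.2336i)|0⟩ + (0.9226 - 0.2336i)|1⟩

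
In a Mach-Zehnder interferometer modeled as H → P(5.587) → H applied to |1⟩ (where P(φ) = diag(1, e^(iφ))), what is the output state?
(0.1164 + 0.3206i)|0⟩ + (0.8836 - 0.3206i)|1⟩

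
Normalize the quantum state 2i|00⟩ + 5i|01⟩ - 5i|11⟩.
0.2722i|00⟩ + 0.6804i|01⟩ - 0.6804i|11⟩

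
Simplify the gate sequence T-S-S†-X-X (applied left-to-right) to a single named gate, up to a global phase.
T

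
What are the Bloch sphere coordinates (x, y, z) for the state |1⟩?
(0, 0, -1)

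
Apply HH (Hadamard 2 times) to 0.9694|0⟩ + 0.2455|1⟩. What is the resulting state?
0.9694|0⟩ + 0.2455|1⟩

H² = I, so an even number of Hadamards cancels: H^2 = I and the state is unchanged.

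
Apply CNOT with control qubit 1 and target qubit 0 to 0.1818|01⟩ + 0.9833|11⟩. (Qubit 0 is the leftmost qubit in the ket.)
0.9833|01⟩ + 0.1818|11⟩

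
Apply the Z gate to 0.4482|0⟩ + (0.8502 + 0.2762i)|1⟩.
0.4482|0⟩ + (-0.8502 - 0.2762i)|1⟩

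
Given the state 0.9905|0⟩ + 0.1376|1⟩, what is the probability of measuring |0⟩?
0.9811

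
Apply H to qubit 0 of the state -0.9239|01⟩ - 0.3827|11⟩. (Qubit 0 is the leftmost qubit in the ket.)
-0.9239|01⟩ - 0.3827|11⟩

H on qubit 0 mixes each pair of kets that differ only in qubit 0: amplitudes (a, b) of (|…0…⟩, |…1…⟩) become ((a + b)/√2, (a − b)/√2). Kets absent from the input have amplitude 0.
(|01⟩, |11⟩): (a, b) = (-0.9239, -0.3827) → (-0.9239, -0.3827)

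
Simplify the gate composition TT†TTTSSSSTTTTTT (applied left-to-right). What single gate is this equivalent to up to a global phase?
T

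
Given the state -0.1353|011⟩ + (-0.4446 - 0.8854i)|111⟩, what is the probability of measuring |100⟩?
0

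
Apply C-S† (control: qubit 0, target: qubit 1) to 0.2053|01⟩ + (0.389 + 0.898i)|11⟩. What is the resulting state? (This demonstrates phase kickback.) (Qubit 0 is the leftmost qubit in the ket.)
0.2053|01⟩ + (0.898 - 0.389i)|11⟩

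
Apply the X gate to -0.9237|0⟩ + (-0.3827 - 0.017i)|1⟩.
(-0.3827 - 0.017i)|0⟩ - 0.9237|1⟩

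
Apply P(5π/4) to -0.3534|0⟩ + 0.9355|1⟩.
-0.3534|0⟩ + (-0.6615 - 0.6615i)|1⟩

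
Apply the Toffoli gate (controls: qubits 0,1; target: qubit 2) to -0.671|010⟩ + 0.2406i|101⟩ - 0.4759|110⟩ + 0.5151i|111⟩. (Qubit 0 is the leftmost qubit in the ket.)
-0.671|010⟩ + 0.2406i|101⟩ + 0.5151i|110⟩ - 0.4759|111⟩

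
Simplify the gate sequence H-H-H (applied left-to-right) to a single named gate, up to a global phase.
H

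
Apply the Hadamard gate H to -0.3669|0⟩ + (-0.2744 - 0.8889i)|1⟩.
(-0.4535 - 0.6285i)|0⟩ + (-0.06541 + 0.6285i)|1⟩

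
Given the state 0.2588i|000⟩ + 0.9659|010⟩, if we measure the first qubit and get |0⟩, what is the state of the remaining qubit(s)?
0.2588i|00⟩ + 0.9659|10⟩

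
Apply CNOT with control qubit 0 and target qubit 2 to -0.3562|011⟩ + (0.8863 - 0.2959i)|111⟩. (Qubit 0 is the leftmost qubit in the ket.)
-0.3562|011⟩ + (0.8863 - 0.2959i)|110⟩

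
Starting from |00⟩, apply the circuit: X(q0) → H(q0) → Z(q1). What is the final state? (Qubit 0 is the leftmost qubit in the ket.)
1/√2|00⟩ - 1/√2|10⟩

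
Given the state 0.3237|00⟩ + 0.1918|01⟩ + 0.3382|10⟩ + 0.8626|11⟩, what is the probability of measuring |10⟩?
0.1144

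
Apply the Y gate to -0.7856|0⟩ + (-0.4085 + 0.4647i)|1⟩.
(0.4647 + 0.4085i)|0⟩ - 0.7856i|1⟩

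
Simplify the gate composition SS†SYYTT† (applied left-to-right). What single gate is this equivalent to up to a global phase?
S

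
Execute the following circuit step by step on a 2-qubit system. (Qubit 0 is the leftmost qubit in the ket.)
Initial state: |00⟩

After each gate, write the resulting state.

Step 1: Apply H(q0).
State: 1/√2|00⟩ + 1/√2|10⟩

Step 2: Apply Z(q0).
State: 1/√2|00⟩ - 1/√2|10⟩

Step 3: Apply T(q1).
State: 1/√2|00⟩ - 1/√2|10⟩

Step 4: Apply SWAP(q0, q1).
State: 1/√2|00⟩ - 1/√2|01⟩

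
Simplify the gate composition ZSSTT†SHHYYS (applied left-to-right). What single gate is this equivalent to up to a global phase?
Z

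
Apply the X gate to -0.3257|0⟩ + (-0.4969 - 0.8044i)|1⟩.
(-0.4969 - 0.8044i)|0⟩ - 0.3257|1⟩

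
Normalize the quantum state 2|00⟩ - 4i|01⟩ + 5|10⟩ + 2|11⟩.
0.2857|00⟩ - 0.5714i|01⟩ + 0.7143|10⟩ + 0.2857|11⟩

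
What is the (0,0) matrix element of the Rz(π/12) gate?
(0.9914 - 0.1305i)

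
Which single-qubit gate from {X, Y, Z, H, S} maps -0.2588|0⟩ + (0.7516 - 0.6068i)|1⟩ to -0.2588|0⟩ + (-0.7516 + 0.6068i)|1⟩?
Z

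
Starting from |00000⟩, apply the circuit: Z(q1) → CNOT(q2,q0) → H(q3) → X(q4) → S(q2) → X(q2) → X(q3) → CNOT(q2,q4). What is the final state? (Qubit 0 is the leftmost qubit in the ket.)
1/√2|00100⟩ + 1/√2|00110⟩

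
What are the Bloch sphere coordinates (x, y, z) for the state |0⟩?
(0, 0, 1)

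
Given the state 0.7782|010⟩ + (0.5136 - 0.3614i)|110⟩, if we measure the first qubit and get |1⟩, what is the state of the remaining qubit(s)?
(0.8178 - 0.5755i)|10⟩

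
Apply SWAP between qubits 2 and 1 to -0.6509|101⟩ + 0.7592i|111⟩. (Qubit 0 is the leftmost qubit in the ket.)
-0.6509|110⟩ + 0.7592i|111⟩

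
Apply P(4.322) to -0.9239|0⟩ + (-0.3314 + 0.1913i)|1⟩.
-0.9239|0⟩ + (0.303 + 0.2337i)|1⟩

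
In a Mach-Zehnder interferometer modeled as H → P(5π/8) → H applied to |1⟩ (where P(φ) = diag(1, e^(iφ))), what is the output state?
(0.6913 - 0.4619i)|0⟩ + (0.3087 + 0.4619i)|1⟩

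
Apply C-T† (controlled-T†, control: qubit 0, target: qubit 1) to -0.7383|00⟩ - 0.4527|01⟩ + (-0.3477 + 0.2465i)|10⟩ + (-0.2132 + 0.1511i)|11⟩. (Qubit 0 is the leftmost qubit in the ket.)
-0.7383|00⟩ - 0.4527|01⟩ + (-0.3477 + 0.2465i)|10⟩ + (-0.04391 + 0.2576i)|11⟩

C-T† leaves the control-|0⟩ kets |00⟩, |01⟩ unchanged and applies T† to qubit 1 on the control-|1⟩ pair (|10⟩, |11⟩).
T† = [[1, 0], [0, (1/√2 - (1/√2)i)]].
With a = amp(|10⟩) = (-0.3477 + 0.2465i) and b = amp(|11⟩) = (-0.2132 + 0.1511i):
new amp(|10⟩) = (1)·a = (-0.3477 + 0.2465i)
new amp(|11⟩) = (1/√2 - (1/√2)i)·b = (-0.04391 + 0.2576i)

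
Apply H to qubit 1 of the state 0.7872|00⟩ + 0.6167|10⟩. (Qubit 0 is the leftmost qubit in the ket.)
0.5566|00⟩ + 0.5566|01⟩ + 0.4361|10⟩ + 0.4361|11⟩

H on qubit 1 mixes each pair of kets that differ only in qubit 1: amplitudes (a, b) of (|…0…⟩, |…1…⟩) become ((a + b)/√2, (a − b)/√2). Kets absent from the input have amplitude 0.
(|00⟩, |01⟩): (a, b) = (0.7872, 0) → (0.5566, 0.5566)
(|10⟩, |11⟩): (a, b) = (0.6167, 0) → (0.4361, 0.4361)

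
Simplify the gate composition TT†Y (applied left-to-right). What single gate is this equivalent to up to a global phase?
Y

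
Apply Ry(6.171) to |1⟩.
-0.05606|0⟩ - 0.9984|1⟩

Ry(6.171) = [[cos(θ/2), −sin(θ/2)], [sin(θ/2), cos(θ/2)]]; θ = 6.171, cos(θ/2) ≈ -0.998427, sin(θ/2) ≈ 0.0560632.
With a = amp(|0⟩) = 0 and b = amp(|1⟩) = 1:
new amp(|0⟩) = (-0.998427)·a + (-0.0560632)·b = -0.05606
new amp(|1⟩) = (0.0560632)·a + (-0.998427)·b = -0.9984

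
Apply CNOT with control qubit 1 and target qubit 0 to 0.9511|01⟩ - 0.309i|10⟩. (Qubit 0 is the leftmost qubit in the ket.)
-0.309i|10⟩ + 0.9511|11⟩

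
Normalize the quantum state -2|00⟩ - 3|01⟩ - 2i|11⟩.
-0.4851|00⟩ - 0.7276|01⟩ - 0.4851i|11⟩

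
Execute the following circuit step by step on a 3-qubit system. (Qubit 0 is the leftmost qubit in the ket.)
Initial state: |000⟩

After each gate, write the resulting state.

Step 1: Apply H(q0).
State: 1/√2|000⟩ + 1/√2|100⟩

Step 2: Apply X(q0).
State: 1/√2|000⟩ + 1/√2|100⟩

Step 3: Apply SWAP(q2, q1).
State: 1/√2|000⟩ + 1/√2|100⟩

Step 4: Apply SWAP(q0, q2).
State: 1/√2|000⟩ + 1/√2|001⟩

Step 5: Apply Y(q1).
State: (1/√2)i|010⟩ + (1/√2)i|011⟩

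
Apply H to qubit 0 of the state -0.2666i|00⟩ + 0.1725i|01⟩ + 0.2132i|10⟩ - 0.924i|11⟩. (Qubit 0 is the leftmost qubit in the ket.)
-0.03776i|00⟩ - 0.5314i|01⟩ - 0.3393i|10⟩ + 0.7753i|11⟩

H on qubit 0 mixes each pair of kets that differ only in qubit 0: amplitudes (a, b) of (|…0…⟩, |…1…⟩) become ((a + b)/√2, (a − b)/√2). Kets absent from the input have amplitude 0.
(|00⟩, |10⟩): (a, b) = (-0.2666i, 0.2132i) → (-0.03776i, -0.3393i)
(|01⟩, |11⟩): (a, b) = (0.1725i, -0.924i) → (-0.5314i, 0.7753i)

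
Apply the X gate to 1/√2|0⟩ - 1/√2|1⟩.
-1/√2|0⟩ + 1/√2|1⟩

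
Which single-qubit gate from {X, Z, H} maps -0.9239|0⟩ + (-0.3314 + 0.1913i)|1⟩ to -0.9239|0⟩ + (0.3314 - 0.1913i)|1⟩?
Z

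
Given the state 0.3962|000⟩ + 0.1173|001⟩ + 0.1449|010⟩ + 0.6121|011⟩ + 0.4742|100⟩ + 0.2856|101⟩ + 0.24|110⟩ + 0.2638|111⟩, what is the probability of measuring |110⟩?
0.0576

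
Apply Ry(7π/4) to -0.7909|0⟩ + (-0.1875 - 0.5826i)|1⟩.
(0.8024 + 0.223i)|0⟩ + (-0.1294 + 0.5383i)|1⟩

Ry(7π/4) = [[cos(θ/2), −sin(θ/2)], [sin(θ/2), cos(θ/2)]]; θ = 7π/4, cos(θ/2) ≈ -0.92388, sin(θ/2) ≈ 0.382683.
With a = amp(|0⟩) = -0.7909 and b = amp(|1⟩) = (-0.1875 - 0.5826i):
new amp(|0⟩) = (-0.92388)·a + (-0.382683)·b = (0.8024 + 0.223i)
new amp(|1⟩) = (0.382683)·a + (-0.92388)·b = (-0.1294 + 0.5383i)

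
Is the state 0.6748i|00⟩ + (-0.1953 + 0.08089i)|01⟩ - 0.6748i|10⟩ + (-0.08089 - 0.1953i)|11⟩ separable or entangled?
Entangled

Writing the state as a|00⟩ + b|01⟩ + c|10⟩ + d|11⟩, it is a product state iff ad − bc = 0.
Here (a, b, c, d) = (0.6748i, (-0.1953 + 0.08089i), -0.6748i, (-0.08089 - 0.1953i)): ad − bc = (0.6748i)(-0.08089 - 0.1953i) − (-0.1953 + 0.08089i)(-0.6748i) = (0.0772 - 0.1864i) ≠ 0, so the state is entangled.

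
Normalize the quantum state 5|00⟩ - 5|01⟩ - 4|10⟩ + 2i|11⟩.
0.5976|00⟩ - 0.5976|01⟩ - 0.4781|10⟩ + 0.239i|11⟩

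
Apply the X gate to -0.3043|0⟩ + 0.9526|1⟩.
0.9526|0⟩ - 0.3043|1⟩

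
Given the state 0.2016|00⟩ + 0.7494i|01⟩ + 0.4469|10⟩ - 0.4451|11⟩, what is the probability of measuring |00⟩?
0.04064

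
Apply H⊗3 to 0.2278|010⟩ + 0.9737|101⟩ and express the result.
0.4248|000⟩ - 0.2637|001⟩ + 0.2637|010⟩ - 0.4248|011⟩ - 0.2637|100⟩ + 0.4248|101⟩ - 0.4248|110⟩ + 0.2637|111⟩

H⊗3 gives amp(|y⟩) = (1/2√2) Σ_x (−1)^(x·y) amp(|x⟩), where x·y is the number of positions in which both x and y have a 1.
|000⟩: (0.2278 + 0.9737)/(2√2) = 0.4248
|001⟩: (0.2278 - 0.9737)/(2√2) = -0.2637
|010⟩: (-0.2278 + 0.9737)/(2√2) = 0.2637
|011⟩: (-0.2278 - 0.9737)/(2√2) = -0.4248
|100⟩: (0.2278 - 0.9737)/(2√2) = -0.2637
|101⟩: (0.2278 + 0.9737)/(2√2) = 0.4248
|110⟩: (-0.2278 - 0.9737)/(2√2) = -0.4248
|111⟩: (-0.2278 + 0.9737)/(2√2) = 0.2637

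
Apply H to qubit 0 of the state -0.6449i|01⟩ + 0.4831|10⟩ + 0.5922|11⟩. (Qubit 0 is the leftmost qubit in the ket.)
0.3416|00⟩ + (0.4187 - 0.456i)|01⟩ - 0.3416|10⟩ + (-0.4187 - 0.456i)|11⟩

H on qubit 0 mixes each pair of kets that differ only in qubit 0: amplitudes (a, b) of (|…0…⟩, |…1…⟩) become ((a + b)/√2, (a − b)/√2). Kets absent from the input have amplitude 0.
(|00⟩, |10⟩): (a, b) = (0, 0.4831) → (0.3416, -0.3416)
(|01⟩, |11⟩): (a, b) = (-0.6449i, 0.5922) → ((0.4187 - 0.456i), (-0.4187 - 0.456i))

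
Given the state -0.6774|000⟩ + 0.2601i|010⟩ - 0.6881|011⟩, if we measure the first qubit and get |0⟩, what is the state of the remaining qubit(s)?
-0.6774|00⟩ + 0.2601i|10⟩ - 0.6881|11⟩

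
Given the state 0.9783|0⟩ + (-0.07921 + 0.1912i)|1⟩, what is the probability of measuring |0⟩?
0.9571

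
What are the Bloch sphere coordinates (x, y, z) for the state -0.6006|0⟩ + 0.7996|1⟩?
(-0.9605, 0, -0.2786)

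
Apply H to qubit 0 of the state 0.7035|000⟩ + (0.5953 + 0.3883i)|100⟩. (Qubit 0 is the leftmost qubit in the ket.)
(0.9184 + 0.2746i)|000⟩ + (0.07651 - 0.2746i)|100⟩

H on qubit 0 mixes each pair of kets that differ only in qubit 0: amplitudes (a, b) of (|…0…⟩, |…1…⟩) become ((a + b)/√2, (a − b)/√2). Kets absent from the input have amplitude 0.
(|000⟩, |100⟩): (a, b) = (0.7035, (0.5953 + 0.3883i)) → ((0.9184 + 0.2746i), (0.07651 - 0.2746i))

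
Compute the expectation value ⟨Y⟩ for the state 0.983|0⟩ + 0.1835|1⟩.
0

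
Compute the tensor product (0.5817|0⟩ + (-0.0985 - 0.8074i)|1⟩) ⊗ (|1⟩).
0.5817|01⟩ + (-0.0985 - 0.8074i)|11⟩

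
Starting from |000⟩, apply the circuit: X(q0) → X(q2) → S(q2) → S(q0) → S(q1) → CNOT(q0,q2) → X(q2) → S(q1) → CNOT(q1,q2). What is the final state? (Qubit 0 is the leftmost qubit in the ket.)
-|101⟩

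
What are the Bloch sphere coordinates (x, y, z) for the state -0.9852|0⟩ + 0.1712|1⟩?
(-0.3373, 0, 0.9413)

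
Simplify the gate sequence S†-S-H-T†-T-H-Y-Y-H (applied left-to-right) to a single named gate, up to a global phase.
H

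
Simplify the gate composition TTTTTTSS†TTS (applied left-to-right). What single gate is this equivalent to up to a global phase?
S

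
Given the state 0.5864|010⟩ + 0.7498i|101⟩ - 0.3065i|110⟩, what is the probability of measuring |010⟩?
0.3439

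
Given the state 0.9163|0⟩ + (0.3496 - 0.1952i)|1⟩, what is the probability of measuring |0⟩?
0.8396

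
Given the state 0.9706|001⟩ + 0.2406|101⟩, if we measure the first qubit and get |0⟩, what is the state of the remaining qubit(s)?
|01⟩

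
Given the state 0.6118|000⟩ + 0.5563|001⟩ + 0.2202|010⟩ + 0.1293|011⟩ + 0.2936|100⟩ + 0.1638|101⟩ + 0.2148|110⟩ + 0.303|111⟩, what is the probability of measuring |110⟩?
0.04614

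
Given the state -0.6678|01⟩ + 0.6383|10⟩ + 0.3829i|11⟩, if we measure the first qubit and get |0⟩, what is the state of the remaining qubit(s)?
-|1⟩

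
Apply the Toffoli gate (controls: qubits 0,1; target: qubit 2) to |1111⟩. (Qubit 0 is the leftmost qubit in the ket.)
|1101⟩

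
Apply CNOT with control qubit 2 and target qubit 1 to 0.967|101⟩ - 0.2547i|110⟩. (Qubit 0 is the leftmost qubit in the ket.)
-0.2547i|110⟩ + 0.967|111⟩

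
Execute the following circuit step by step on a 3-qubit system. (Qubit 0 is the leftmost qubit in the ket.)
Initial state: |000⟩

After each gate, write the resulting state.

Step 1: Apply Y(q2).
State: i|001⟩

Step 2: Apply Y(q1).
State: -|011⟩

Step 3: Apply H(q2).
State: -1/√2|010⟩ + 1/√2|011⟩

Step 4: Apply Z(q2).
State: -1/√2|010⟩ - 1/√2|011⟩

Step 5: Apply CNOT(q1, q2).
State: -1/√2|010⟩ - 1/√2|011⟩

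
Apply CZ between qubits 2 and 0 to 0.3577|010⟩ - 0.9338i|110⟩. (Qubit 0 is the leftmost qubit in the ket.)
0.3577|010⟩ - 0.9338i|110⟩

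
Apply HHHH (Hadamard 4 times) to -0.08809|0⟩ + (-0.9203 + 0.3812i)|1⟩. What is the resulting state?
-0.08809|0⟩ + (-0.9203 + 0.3812i)|1⟩

H² = I, so an even number of Hadamards cancels: H^4 = I and the state is unchanged.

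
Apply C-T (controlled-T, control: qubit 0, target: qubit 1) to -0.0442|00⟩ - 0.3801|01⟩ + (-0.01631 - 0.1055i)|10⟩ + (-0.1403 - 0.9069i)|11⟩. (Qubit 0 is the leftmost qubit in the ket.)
-0.0442|00⟩ - 0.3801|01⟩ + (-0.01631 - 0.1055i)|10⟩ + (0.5421 - 0.7405i)|11⟩

C-T leaves the control-|0⟩ kets |00⟩, |01⟩ unchanged and applies T to qubit 1 on the control-|1⟩ pair (|10⟩, |11⟩).
T = [[1, 0], [0, (1/√2 + (1/√2)i)]].
With a = amp(|10⟩) = (-0.01631 - 0.1055i) and b = amp(|11⟩) = (-0.1403 - 0.9069i):
new amp(|10⟩) = (1)·a = (-0.01631 - 0.1055i)
new amp(|11⟩) = (1/√2 + (1/√2)i)·b = (0.5421 - 0.7405i)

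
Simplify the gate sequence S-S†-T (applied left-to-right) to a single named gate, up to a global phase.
T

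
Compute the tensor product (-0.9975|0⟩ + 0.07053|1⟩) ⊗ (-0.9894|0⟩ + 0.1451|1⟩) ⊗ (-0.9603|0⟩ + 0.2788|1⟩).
-0.9477|000⟩ + 0.2752|001⟩ + 0.139|010⟩ - 0.04035|011⟩ + 0.06701|100⟩ - 0.01946|101⟩ - 0.009828|110⟩ + 0.002853|111⟩

amp(|b₁b₂…⟩) = product of the factor amplitudes for bits b₁, b₂, …; only kets whose every factor amplitude is nonzero survive.
|000⟩: (-0.9975)(-0.9894)(-0.9603) = -0.9477
|001⟩: (-0.9975)(-0.9894)(0.2788) = 0.2752
|010⟩: (-0.9975)(0.1451)(-0.9603) = 0.139
|011⟩: (-0.9975)(0.1451)(0.2788) = -0.04035
|100⟩: (0.07053)(-0.9894)(-0.9603) = 0.06701
|101⟩: (0.07053)(-0.9894)(0.2788) = -0.01946
|110⟩: (0.07053)(0.1451)(-0.9603) = -0.009828
|111⟩: (0.07053)(0.1451)(0.2788) = 0.002853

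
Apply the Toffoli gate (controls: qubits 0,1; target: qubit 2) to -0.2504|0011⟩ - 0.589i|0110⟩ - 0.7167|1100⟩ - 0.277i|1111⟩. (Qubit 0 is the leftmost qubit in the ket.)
-0.2504|0011⟩ - 0.589i|0110⟩ - 0.277i|1101⟩ - 0.7167|1110⟩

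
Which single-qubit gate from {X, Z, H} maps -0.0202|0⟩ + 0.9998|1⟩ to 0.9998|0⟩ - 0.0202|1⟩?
X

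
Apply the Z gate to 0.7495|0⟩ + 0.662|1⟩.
0.7495|0⟩ - 0.662|1⟩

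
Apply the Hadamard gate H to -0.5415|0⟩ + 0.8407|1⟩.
0.2116|0⟩ - 0.9774|1⟩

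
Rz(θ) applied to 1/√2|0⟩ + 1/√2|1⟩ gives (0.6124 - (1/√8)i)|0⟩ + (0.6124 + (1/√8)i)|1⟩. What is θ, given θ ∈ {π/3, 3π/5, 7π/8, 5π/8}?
π/3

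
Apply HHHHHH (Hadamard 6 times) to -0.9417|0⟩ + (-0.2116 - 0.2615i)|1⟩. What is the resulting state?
-0.9417|0⟩ + (-0.2116 - 0.2615i)|1⟩

H² = I, so an even number of Hadamards cancels: H^6 = I and the state is unchanged.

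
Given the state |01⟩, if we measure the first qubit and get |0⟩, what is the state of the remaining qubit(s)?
|1⟩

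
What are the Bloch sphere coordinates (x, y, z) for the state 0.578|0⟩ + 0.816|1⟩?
(0.9433, 0, -0.3318)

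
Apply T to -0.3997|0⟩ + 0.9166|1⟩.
-0.3997|0⟩ + (0.6481 + 0.6481i)|1⟩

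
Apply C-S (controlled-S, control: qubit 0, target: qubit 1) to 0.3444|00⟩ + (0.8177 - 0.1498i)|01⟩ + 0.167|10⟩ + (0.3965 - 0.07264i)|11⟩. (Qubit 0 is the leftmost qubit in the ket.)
0.3444|00⟩ + (0.8177 - 0.1498i)|01⟩ + 0.167|10⟩ + (0.07264 + 0.3965i)|11⟩

C-S leaves the control-|0⟩ kets |00⟩, |01⟩ unchanged and applies S to qubit 1 on the control-|1⟩ pair (|10⟩, |11⟩).
S = [[1, 0], [0, i]].
With a = amp(|10⟩) = 0.167 and b = amp(|11⟩) = (0.3965 - 0.07264i):
new amp(|10⟩) = (1)·a = 0.167
new amp(|11⟩) = (i)·b = (0.07264 + 0.3965i)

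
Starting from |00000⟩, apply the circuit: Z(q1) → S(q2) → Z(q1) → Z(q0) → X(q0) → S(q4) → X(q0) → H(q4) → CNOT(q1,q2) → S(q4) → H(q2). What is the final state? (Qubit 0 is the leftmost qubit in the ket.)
1/2|00000⟩ + (1/2)i|00001⟩ + 1/2|00100⟩ + (1/2)i|00101⟩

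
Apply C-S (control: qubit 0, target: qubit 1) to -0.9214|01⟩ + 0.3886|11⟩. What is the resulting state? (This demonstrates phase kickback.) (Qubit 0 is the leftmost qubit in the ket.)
-0.9214|01⟩ + 0.3886i|11⟩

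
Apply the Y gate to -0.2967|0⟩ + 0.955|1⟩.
-0.955i|0⟩ - 0.2967i|1⟩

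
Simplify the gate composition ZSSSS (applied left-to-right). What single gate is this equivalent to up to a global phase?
Z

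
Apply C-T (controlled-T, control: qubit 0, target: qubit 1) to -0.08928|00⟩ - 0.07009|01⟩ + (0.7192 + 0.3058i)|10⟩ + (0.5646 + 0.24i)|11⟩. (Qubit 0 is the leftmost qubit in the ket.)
-0.08928|00⟩ - 0.07009|01⟩ + (0.7192 + 0.3058i)|10⟩ + (0.2295 + 0.5689i)|11⟩

C-T leaves the control-|0⟩ kets |00⟩, |01⟩ unchanged and applies T to qubit 1 on the control-|1⟩ pair (|10⟩, |11⟩).
T = [[1, 0], [0, (1/√2 + (1/√2)i)]].
With a = amp(|10⟩) = (0.7192 + 0.3058i) and b = amp(|11⟩) = (0.5646 + 0.24i):
new amp(|10⟩) = (1)·a = (0.7192 + 0.3058i)
new amp(|11⟩) = (1/√2 + (1/√2)i)·b = (0.2295 + 0.5689i)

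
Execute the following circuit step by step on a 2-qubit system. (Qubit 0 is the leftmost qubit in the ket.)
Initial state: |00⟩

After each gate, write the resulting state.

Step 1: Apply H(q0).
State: 1/√2|00⟩ + 1/√2|10⟩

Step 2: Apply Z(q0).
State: 1/√2|00⟩ - 1/√2|10⟩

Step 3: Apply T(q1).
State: 1/√2|00⟩ - 1/√2|10⟩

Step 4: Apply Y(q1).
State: (1/√2)i|01⟩ - (1/√2)i|11⟩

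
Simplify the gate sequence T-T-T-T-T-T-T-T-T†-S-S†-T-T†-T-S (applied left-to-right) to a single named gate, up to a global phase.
S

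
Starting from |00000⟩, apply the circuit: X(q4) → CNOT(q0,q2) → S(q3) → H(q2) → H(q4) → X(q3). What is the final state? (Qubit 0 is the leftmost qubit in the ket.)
1/2|00010⟩ - 1/2|00011⟩ + 1/2|00110⟩ - 1/2|00111⟩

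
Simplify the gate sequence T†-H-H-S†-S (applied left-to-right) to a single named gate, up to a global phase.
T†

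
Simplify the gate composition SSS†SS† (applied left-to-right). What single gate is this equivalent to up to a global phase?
S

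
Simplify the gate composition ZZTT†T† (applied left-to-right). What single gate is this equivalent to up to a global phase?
T†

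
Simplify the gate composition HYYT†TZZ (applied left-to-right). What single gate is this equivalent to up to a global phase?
H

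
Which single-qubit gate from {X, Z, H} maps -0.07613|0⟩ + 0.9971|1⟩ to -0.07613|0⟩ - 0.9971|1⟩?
Z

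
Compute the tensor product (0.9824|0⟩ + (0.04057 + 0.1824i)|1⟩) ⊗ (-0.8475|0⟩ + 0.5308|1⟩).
-0.8326|00⟩ + 0.5215|01⟩ + (-0.03438 - 0.1546i)|10⟩ + (0.02153 + 0.09682i)|11⟩

amp(|b₁b₂…⟩) = product of the factor amplitudes for bits b₁, b₂, …; only kets whose every factor amplitude is nonzero survive.
|00⟩: (0.9824)(-0.8475) = -0.8326
|01⟩: (0.9824)(0.5308) = 0.5215
|10⟩: (0.04057 + 0.1824i)(-0.8475) = (-0.03438 - 0.1546i)
|11⟩: (0.04057 + 0.1824i)(0.5308) = (0.02153 + 0.09682i)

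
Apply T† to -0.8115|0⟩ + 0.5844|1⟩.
-0.8115|0⟩ + (0.4132 - 0.4132i)|1⟩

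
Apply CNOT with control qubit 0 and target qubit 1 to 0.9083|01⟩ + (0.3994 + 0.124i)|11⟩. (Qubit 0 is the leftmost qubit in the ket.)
0.9083|01⟩ + (0.3994 + 0.124i)|10⟩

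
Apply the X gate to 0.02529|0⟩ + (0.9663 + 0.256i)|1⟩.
(0.9663 + 0.256i)|0⟩ + 0.02529|1⟩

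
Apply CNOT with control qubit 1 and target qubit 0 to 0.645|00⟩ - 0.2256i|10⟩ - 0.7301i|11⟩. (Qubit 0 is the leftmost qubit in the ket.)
0.645|00⟩ - 0.7301i|01⟩ - 0.2256i|10⟩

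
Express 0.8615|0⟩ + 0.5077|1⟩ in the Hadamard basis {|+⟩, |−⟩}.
0.9682|+⟩ + 0.2502|−⟩

With |ψ⟩ = α|0⟩ + β|1⟩, the Hadamard-basis coefficients are ⟨+|ψ⟩ = (α + β)/√2 and ⟨−|ψ⟩ = (α − β)/√2.
Here α = 0.8615, β = 0.5077: (α + β)/√2 = 0.9682, (α − β)/√2 = 0.2502.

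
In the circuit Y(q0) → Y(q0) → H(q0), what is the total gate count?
3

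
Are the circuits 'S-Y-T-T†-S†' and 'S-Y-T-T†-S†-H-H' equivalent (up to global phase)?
Yes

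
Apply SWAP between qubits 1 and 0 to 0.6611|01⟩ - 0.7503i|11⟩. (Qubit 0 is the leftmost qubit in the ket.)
0.6611|10⟩ - 0.7503i|11⟩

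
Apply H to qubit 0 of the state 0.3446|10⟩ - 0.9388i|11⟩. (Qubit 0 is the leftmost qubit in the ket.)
0.2437|00⟩ - 0.6638i|01⟩ - 0.2437|10⟩ + 0.6638i|11⟩

H on qubit 0 mixes each pair of kets that differ only in qubit 0: amplitudes (a, b) of (|…0…⟩, |…1…⟩) become ((a + b)/√2, (a − b)/√2). Kets absent from the input have amplitude 0.
(|00⟩, |10⟩): (a, b) = (0, 0.3446) → (0.2437, -0.2437)
(|01⟩, |11⟩): (a, b) = (0, -0.9388i) → (-0.6638i, 0.6638i)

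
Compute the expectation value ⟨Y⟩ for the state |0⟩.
0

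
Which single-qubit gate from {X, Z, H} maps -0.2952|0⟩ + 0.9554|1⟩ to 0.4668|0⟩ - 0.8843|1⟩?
H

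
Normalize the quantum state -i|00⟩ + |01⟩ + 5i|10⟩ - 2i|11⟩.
-0.1796i|00⟩ + 0.1796|01⟩ + 0.898i|10⟩ - 0.3592i|11⟩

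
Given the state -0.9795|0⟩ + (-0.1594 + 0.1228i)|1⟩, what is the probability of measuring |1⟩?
0.04049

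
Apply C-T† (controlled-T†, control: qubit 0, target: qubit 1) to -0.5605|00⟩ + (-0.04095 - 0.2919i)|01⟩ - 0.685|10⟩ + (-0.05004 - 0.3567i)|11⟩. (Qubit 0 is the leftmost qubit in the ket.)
-0.5605|00⟩ + (-0.04095 - 0.2919i)|01⟩ - 0.685|10⟩ + (-0.2876 - 0.2168i)|11⟩

C-T† leaves the control-|0⟩ kets |00⟩, |01⟩ unchanged and applies T† to qubit 1 on the control-|1⟩ pair (|10⟩, |11⟩).
T† = [[1, 0], [0, (1/√2 - (1/√2)i)]].
With a = amp(|10⟩) = -0.685 and b = amp(|11⟩) = (-0.05004 - 0.3567i):
new amp(|10⟩) = (1)·a = -0.685
new amp(|11⟩) = (1/√2 - (1/√2)i)·b = (-0.2876 - 0.2168i)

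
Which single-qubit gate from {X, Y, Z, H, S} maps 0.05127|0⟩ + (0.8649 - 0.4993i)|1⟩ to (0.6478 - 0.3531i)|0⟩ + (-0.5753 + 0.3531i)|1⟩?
H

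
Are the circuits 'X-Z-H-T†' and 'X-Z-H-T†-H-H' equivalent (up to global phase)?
Yes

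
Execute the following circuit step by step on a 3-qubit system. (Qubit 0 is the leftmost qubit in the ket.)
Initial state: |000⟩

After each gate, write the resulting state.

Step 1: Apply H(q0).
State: 1/√2|000⟩ + 1/√2|100⟩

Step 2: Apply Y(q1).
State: (1/√2)i|010⟩ + (1/√2)i|110⟩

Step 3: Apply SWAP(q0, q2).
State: (1/√2)i|010⟩ + (1/√2)i|011⟩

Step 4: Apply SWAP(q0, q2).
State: (1/√2)i|010⟩ + (1/√2)i|110⟩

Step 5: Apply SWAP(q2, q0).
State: (1/√2)i|010⟩ + (1/√2)i|011⟩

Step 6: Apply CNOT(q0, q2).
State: (1/√2)i|010⟩ + (1/√2)i|011⟩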